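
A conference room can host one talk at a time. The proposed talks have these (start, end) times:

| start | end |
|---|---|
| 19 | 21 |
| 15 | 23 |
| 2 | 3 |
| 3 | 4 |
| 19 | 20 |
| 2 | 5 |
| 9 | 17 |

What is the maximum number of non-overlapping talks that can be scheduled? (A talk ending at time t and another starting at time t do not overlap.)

4

Sort by end time and greedily take each interval whose start is ≥ the last chosen end.
By end time: (2,3), (3,4), (2,5), (9,17), (19,20), (19,21), (15,23).
Pick (2,3); next start ≥ 3 → (3,4); next start ≥ 4 → (9,17); next start ≥ 17 → (19,20).
Selected 4 talks.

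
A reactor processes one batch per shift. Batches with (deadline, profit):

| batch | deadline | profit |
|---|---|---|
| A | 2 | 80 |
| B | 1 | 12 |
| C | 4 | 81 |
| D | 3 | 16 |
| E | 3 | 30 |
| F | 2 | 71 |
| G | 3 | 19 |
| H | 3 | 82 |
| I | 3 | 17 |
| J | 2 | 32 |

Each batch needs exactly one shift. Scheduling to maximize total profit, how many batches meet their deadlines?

Profit order: H=82 C=81 A=80 F=71 J=32 E=30 G=19 I=17 D=16 B=12
Assign: H→slot 3, C→slot 4, A→slot 2, F→slot 1, J skipped, E skipped, G skipped, I skipped, D skipped, B skipped.
Slots: [1:F] [2:A] [3:H] [4:C]
4 of 10 scheduled.

4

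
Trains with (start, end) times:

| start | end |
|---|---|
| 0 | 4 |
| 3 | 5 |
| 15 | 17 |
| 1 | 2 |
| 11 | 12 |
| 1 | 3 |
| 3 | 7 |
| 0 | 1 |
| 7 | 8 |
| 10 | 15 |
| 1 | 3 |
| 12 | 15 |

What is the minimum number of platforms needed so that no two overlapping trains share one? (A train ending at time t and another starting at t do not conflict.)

4

starts: [0, 0, 1, 1, 1, 3, 3, 7, 10, 11, 12, 15]
ends:   [1, 2, 3, 3, 4, 5, 7, 8, 12, 15, 15, 17]
s0→1 s0→2 e1→1 s1→2 s1→3 s1→4  — peak 4.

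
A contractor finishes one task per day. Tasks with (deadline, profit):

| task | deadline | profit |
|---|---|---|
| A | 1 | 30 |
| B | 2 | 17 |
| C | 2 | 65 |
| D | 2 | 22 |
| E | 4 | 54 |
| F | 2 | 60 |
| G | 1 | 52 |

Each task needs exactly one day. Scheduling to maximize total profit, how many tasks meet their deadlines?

3

Profit order: C=65 F=60 E=54 G=52 A=30 D=22 B=17
Assign: C→slot 2, F→slot 1, E→slot 4, G skipped, A skipped, D skipped, B skipped.
Slots: [1:F] [2:C] [4:E]
3 of 7 scheduled.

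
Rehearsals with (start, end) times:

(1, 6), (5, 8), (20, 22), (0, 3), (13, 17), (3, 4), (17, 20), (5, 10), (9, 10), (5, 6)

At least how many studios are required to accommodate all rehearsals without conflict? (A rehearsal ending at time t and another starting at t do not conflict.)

Count concurrent intervals with a sweep; the peak is the room count.
starts: [0, 1, 3, 5, 5, 5, 9, 13, 17, 20]
ends:   [3, 4, 6, 6, 8, 10, 10, 17, 20, 22]
s0→1 s1→2 e3→1 s3→2 e4→1 s5→2 s5→3 s5→4  — peak 4.

4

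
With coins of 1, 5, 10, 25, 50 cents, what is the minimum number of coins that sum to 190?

6

190 = 3×50 + 1×25 + 1×10 + 1×5
Total coins = 3 + 1 + 1 + 1 = 6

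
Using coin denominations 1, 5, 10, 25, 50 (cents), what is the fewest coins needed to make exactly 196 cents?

7

Greedy: take as many of the largest coin as possible, then repeat with the remainder.
196 − 3×50→46 − 1×25→21 − 2×10→1 − 1×1→0
Total coins = 3 + 1 + 2 + 1 = 7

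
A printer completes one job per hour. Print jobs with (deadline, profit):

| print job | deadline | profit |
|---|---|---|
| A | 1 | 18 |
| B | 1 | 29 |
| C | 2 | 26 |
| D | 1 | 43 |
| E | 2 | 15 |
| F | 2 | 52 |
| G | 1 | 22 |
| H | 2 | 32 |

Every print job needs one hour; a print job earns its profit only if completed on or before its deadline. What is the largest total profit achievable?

95

Sort by profit descending; place each in the latest free slot ≤ its deadline.
Profit order: F=52 D=43 H=32 B=29 C=26 G=22 A=18 E=15
Assign: F→slot 2, D→slot 1, H skipped, B skipped, C skipped, G skipped, A skipped, E skipped.
Slots: [1:D] [2:F]
Profit = 43 + 52 = 95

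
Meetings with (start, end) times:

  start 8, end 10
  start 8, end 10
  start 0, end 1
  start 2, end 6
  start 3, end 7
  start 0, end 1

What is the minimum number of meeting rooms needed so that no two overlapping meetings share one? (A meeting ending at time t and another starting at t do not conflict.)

2

starts: [0, 0, 2, 3, 8, 8]
ends:   [1, 1, 6, 7, 10, 10]
s0→1 s0→2  — peak 2.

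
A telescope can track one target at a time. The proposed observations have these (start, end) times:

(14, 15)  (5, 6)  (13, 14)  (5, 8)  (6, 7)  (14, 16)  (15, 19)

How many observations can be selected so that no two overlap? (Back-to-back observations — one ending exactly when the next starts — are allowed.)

5

Order by finish time; keep every interval that doesn't clash with the previous kept one.
By end time: (5,6), (6,7), (5,8), (13,14), (14,15), (14,16), (15,19).
Pick (5,6); next start ≥ 6 → (6,7); next start ≥ 7 → (13,14); next start ≥ 14 → (14,15); next start ≥ 15 → (15,19).
Selected 5 observations.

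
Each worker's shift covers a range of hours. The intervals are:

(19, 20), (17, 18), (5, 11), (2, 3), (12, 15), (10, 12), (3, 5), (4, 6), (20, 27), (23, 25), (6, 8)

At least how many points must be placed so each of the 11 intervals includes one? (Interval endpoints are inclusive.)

Process intervals by earliest right end; each time one isn't hit yet, stab at its right endpoint.
By right end: [2,3]  [3,5]  [4,6]  [6,8]  [5,11]  [10,12]  [12,15]  [17,18]  [19,20]  [23,25]  [20,27]
[2,3] uncovered → point at 3; [4,6] uncovered → point at 6; [10,12] uncovered → point at 12; [17,18] uncovered → point at 18; [19,20] uncovered → point at 20; [23,25] uncovered → point at 25.
Points: 3, 6, 12, 18, 20, 25 (6 total).

6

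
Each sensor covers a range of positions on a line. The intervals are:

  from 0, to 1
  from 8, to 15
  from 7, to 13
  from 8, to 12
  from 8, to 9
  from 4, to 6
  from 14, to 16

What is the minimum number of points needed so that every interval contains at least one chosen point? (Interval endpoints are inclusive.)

Sorted: [0,1] [4,6] [8,9] [8,12] [7,13] [8,15] [14,16]
{[0,1]} hit by 1; {[4,6]} hit by 6; {[8,9],[8,12],[7,13],[8,15]} hit by 9; {[14,16]} hit by 16.
Points: 1, 6, 9, 16 (4 total).

4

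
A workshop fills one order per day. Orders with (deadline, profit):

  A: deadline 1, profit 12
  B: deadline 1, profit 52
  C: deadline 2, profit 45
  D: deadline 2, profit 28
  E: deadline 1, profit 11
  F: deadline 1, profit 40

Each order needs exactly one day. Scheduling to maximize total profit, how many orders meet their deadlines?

2

Take jobs in profit order; each goes to the latest open slot no later than its deadline.
By profit: B(d1,52), C(d2,45), F(d1,40), D(d2,28), A(d1,12), E(d1,11)
B→slot 1; C→slot 2; F skipped; D skipped; A skipped; E skipped.
2 of 6 scheduled.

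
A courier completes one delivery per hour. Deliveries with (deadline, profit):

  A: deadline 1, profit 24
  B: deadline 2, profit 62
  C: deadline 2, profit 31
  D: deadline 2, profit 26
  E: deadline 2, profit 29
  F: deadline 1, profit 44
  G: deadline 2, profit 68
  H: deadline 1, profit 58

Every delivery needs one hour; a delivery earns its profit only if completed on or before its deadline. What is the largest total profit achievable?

130

Sort by profit descending; place each in the latest free slot ≤ its deadline.
Profit order: G=68 B=62 H=58 F=44 C=31 E=29 D=26 A=24
Assign: G→slot 2, B→slot 1, H skipped, F skipped, C skipped, E skipped, D skipped, A skipped.
Slots: [1:B] [2:G]
Profit = 62 + 68 = 130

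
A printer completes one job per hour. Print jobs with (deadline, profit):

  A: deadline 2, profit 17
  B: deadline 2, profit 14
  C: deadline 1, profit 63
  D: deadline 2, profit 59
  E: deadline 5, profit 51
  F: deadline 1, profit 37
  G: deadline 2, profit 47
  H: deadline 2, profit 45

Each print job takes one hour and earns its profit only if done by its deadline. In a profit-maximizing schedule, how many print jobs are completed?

Sort by profit descending; place each in the latest free slot ≤ its deadline.
By profit: C(d1,63), D(d2,59), E(d5,51), G(d2,47), H(d2,45), F(d1,37), A(d2,17), B(d2,14)
C→slot 1; D→slot 2; E→slot 5; G skipped; H skipped; F skipped; A skipped; B skipped.
3 of 8 scheduled.

3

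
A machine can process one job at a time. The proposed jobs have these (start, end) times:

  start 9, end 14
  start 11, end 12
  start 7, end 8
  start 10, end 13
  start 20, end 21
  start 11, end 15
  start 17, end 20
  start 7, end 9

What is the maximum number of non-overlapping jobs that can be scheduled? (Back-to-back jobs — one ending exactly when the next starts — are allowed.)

Sorted by end: (7,8)  (7,9)  (11,12)  (10,13)  (9,14)  (11,15)  (17,20)  (20,21)
take (7,8); skip (7,9); take (11,12); skip (9,14); skip (11,15); take (17,20); take (20,21).
Selected 4 jobs.

4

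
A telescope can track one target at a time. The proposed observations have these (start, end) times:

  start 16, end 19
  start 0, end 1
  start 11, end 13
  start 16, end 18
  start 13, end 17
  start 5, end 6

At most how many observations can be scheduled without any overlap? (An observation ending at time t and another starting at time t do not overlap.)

4

Sorted by end: (0,1)  (5,6)  (11,13)  (13,17)  (16,18)  (16,19)
take (0,1); take (5,6); take (11,13); take (13,17).
Selected 4 observations.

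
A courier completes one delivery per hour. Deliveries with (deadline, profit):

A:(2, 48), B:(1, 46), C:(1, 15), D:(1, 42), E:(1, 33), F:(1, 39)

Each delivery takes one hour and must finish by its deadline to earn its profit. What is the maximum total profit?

Sort by profit descending; place each in the latest free slot ≤ its deadline.
By profit: A(d2,48), B(d1,46), D(d1,42), F(d1,39), E(d1,33), C(d1,15)
A→slot 2; B→slot 1; D skipped; F skipped; E skipped; C skipped.
Profit = 46 + 48 = 94

94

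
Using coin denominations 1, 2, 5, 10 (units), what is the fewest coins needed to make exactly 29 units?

Greedy: take as many of the largest coin as possible, then repeat with the remainder.
29 = 2×10 + 1×5 + 2×2
Total coins = 2 + 1 + 2 = 5

5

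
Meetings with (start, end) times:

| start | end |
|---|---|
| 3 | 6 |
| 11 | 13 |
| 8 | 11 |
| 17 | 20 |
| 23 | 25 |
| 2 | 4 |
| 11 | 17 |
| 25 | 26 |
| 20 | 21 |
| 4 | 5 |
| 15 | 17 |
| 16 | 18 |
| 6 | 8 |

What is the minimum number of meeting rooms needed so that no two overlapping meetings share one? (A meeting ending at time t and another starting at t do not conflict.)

3

starts: [2, 3, 4, 6, 8, 11, 11, 15, 16, 17, 20, 23, 25]
ends:   [4, 5, 6, 8, 11, 13, 17, 17, 18, 20, 21, 25, 26]
s2→1 s3→2 e4→1 s4→2 e5→1 e6→0 s6→1 e8→0 s8→1 e11→0 s11→1 s11→2 e13→1 s15→2 s16→3  — peak 3.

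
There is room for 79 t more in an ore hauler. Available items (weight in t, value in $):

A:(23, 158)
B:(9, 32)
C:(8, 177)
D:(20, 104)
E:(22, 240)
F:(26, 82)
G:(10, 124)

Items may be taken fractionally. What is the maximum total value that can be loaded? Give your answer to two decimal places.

782.20

Order: C (177/8=22.12) > G (124/10=12.40) > E (240/22=10.91) > A (158/23=6.87) > D (104/20=5.20) > B (32/9=3.56) > F (82/26=3.15)
Fill: take C (8 @ 177) → take G (10 @ 124) → take E (22 @ 240) → take A (23 @ 158) → take 16/20 of D → 83.20; 79/79 used.
Total value = 782.20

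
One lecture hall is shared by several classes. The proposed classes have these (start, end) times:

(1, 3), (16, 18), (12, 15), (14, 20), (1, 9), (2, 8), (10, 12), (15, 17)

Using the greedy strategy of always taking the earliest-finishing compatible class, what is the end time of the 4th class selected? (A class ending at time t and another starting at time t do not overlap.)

17

Sorted by end: (1,3)  (2,8)  (1,9)  (10,12)  (12,15)  (15,17)  (16,18)  (14,20)
take (1,3); take (10,12); take (12,15); take (15,17).
Selected: (1,3) (10,12) (12,15) (15,17)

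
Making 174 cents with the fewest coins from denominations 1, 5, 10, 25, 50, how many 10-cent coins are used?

2

Use the largest denomination that fits, subtract, and repeat.
174 = 3×50 + 2×10 + 4×1
Count of 10: 2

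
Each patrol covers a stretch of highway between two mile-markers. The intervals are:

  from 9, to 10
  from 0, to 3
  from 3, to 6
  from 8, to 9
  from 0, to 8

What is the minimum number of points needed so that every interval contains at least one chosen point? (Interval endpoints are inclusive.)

By right end: [0,3]  [3,6]  [0,8]  [8,9]  [9,10]
[0,3] uncovered → point at 3; [8,9] uncovered → point at 9.
Points: 3, 9 (2 total).

2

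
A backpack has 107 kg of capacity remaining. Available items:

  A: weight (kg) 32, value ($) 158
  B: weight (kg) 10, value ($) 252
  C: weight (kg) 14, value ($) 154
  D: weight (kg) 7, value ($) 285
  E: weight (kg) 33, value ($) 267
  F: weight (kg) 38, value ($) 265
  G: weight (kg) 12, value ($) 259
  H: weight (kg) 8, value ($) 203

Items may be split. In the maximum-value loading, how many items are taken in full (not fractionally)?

6

Sort by value per unit weight and fill in that order.
Ratios (sorted): D 40.71, H 25.38, B 25.20, G 21.58, C 11.00, E 8.09, F 6.97, A 4.94
take D (7 @ 285); take H (8 @ 203); take B (10 @ 252); take G (12 @ 259); take C (14 @ 154); take E (33 @ 267); take 23/38 of F → 160.39. Capacity used 107/107.
6 item(s) taken whole; one partial (take 23/38 of F).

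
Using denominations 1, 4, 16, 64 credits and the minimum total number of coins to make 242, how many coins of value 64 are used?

Use the largest denomination that fits, subtract, and repeat.
242 = 3×64 + 3×16 + 2×1
Count of 64: 3

3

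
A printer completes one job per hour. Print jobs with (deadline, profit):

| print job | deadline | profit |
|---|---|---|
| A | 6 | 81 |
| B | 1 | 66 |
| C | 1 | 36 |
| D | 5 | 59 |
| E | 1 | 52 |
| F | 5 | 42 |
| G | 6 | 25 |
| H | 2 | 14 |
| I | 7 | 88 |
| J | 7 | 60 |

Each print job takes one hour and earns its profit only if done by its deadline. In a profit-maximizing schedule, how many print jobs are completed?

7

Take jobs in profit order; each goes to the latest open slot no later than its deadline.
Profit order: I=88 A=81 B=66 J=60 D=59 E=52 F=42 C=36 G=25 H=14
Assign: I→slot 7, A→slot 6, B→slot 1, J→slot 5, D→slot 4, E skipped, F→slot 3, C skipped, G→slot 2, H skipped.
Slots: [1:B] [2:G] [3:F] [4:D] [5:J] [6:A] [7:I]
7 of 10 scheduled.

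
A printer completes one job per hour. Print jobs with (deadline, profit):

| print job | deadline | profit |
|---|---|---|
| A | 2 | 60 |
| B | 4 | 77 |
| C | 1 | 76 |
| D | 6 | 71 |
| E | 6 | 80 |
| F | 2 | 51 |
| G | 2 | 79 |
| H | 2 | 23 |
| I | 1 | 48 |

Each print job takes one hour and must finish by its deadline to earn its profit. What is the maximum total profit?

383

By profit: E(d6,80), G(d2,79), B(d4,77), C(d1,76), D(d6,71), A(d2,60), F(d2,51), I(d1,48), H(d2,23)
E→slot 6; G→slot 2; B→slot 4; C→slot 1; D→slot 5; A skipped; F skipped; I skipped; H skipped.
Profit = 76 + 79 + 77 + 71 + 80 = 383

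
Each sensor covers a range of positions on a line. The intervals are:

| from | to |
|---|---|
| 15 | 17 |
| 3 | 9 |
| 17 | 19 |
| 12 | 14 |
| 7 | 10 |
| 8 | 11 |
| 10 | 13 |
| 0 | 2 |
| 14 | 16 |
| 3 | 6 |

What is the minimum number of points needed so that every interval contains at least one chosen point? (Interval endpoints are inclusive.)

5

Process intervals by earliest right end; each time one isn't hit yet, stab at its right endpoint.
Sorted: [0,2] [3,6] [3,9] [7,10] [8,11] [10,13] [12,14] [14,16] [15,17] [17,19]
{[0,2]} hit by 2; {[3,6],[3,9]} hit by 6; {[7,10],[8,11],[10,13]} hit by 10; {[12,14],[14,16]} hit by 14; {[15,17],[17,19]} hit by 17.
Points: 2, 6, 10, 14, 17 (5 total).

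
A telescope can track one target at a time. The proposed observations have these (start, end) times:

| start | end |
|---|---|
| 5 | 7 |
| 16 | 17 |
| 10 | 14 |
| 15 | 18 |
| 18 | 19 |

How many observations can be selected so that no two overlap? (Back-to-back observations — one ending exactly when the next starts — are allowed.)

Order by finish time; keep every interval that doesn't clash with the previous kept one.
Sorted by end: (5,7)  (10,14)  (16,17)  (15,18)  (18,19)
take (5,7); take (10,14); take (16,17); take (18,19).
Selected 4 observations.

4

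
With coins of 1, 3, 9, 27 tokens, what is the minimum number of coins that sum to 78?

78 − 2×27→24 − 2×9→6 − 2×3→0
Total coins = 2 + 2 + 2 = 6

6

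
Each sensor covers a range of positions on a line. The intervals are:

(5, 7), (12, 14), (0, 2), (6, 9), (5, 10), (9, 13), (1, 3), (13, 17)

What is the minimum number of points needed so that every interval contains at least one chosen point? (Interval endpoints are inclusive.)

Sort by right endpoint; whenever an interval is uncovered, place a point at its right end.
By right end: [0,2]  [1,3]  [5,7]  [6,9]  [5,10]  [9,13]  [12,14]  [13,17]
[0,2] uncovered → point at 2; [5,7] uncovered → point at 7; [9,13] uncovered → point at 13.
Points: 2, 7, 13 (3 total).

3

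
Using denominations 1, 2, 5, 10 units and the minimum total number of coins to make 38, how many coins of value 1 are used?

1

38 − 3×10→8 − 1×5→3 − 1×2→1 − 1×1→0
Count of 1: 1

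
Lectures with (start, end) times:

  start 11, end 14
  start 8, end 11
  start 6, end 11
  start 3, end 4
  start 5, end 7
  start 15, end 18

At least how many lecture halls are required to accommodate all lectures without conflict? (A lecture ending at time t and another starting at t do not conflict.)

2

Count concurrent intervals with a sweep; the peak is the room count.
starts: [3, 5, 6, 8, 11, 15]
ends:   [4, 7, 11, 11, 14, 18]
s3→1 e4→0 s5→1 s6→2  — peak 2.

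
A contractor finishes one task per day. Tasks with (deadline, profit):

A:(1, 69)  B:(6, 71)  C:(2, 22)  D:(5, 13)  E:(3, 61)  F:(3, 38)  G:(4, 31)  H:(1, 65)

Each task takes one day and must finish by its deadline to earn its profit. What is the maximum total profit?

283

By profit: B(d6,71), A(d1,69), H(d1,65), E(d3,61), F(d3,38), G(d4,31), C(d2,22), D(d5,13)
B→slot 6; A→slot 1; H skipped; E→slot 3; F→slot 2; G→slot 4; C skipped; D→slot 5.
Profit = 69 + 38 + 61 + 31 + 13 + 71 = 283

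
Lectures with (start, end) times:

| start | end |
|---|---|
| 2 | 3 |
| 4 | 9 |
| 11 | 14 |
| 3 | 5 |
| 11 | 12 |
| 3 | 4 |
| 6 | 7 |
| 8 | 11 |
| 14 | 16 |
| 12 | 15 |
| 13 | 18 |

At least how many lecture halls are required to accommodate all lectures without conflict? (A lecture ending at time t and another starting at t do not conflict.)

3

The answer is the maximum number of intervals overlapping at any instant.
starts: [2, 3, 3, 4, 6, 8, 11, 11, 12, 13, 14]
ends:   [3, 4, 5, 7, 9, 11, 12, 14, 15, 16, 18]
s2→1 e3→0 s3→1 s3→2 e4→1 s4→2 e5→1 s6→2 e7→1 s8→2 e9→1 e11→0 s11→1 s11→2 e12→1 s12→2 s13→3  — peak 3.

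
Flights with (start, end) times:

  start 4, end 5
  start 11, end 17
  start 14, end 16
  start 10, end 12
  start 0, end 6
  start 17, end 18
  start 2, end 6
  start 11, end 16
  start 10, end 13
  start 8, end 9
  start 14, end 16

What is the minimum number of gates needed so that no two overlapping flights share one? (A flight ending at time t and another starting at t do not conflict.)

4

The answer is the maximum number of intervals overlapping at any instant.
Events (time:±→running): 0:+→1 2:+→2 4:+→3 5:-→2 6:-→1 6:-→0 8:+→1 9:-→0 10:+→1 10:+→2 11:+→3 11:+→4 … peak 4.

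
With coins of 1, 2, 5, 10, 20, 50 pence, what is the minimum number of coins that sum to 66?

66 − 1×50→16 − 1×10→6 − 1×5→1 − 1×1→0
Total coins = 1 + 1 + 1 + 1 = 4

4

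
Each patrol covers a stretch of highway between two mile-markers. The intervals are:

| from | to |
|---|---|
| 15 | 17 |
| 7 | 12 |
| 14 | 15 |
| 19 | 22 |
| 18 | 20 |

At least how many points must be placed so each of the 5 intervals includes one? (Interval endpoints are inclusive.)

Process intervals by earliest right end; each time one isn't hit yet, stab at its right endpoint.
Sorted: [7,12] [14,15] [15,17] [18,20] [19,22]
{[7,12]} hit by 12; {[14,15],[15,17]} hit by 15; {[18,20],[19,22]} hit by 20.
Points: 12, 15, 20 (3 total).

3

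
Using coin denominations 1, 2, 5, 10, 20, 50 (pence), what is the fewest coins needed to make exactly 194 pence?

194 = 3×50 + 2×20 + 2×2
Total coins = 3 + 2 + 2 = 7

7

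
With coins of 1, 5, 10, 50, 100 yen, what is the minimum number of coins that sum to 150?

150 = 1×100 + 1×50
Total coins = 1 + 1 = 2

2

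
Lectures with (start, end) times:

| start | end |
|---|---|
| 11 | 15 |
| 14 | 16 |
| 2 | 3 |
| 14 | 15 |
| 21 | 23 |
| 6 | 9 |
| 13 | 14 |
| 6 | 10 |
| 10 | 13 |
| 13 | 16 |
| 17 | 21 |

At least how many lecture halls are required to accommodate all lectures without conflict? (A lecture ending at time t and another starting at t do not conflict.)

4

Count concurrent intervals with a sweep; the peak is the room count.
Events (time:±→running): 2:+→1 3:-→0 6:+→1 6:+→2 9:-→1 10:-→0 10:+→1 11:+→2 13:-→1 13:+→2 13:+→3 14:-→2 14:+→3 14:+→4 … peak 4.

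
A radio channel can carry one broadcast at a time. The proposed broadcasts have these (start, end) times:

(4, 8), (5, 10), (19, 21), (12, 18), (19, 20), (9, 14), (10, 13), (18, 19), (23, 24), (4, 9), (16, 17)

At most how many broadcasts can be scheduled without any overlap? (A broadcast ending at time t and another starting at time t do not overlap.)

Order by finish time; keep every interval that doesn't clash with the previous kept one.
By end time: (4,8), (4,9), (5,10), (10,13), (9,14), (16,17), (12,18), (18,19), (19,20), (19,21), (23,24).
Pick (4,8); next start ≥ 8 → (10,13); next start ≥ 13 → (16,17); next start ≥ 17 → (18,19); next start ≥ 19 → (19,20); next start ≥ 20 → (23,24).
Selected 6 broadcasts.

6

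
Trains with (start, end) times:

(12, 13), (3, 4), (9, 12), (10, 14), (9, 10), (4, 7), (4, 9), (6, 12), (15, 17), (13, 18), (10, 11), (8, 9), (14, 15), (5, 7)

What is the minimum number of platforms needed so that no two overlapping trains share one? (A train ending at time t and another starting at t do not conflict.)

starts: [3, 4, 4, 5, 6, 8, 9, 9, 10, 10, 12, 13, 14, 15]
ends:   [4, 7, 7, 9, 9, 10, 11, 12, 12, 13, 14, 15, 17, 18]
s3→1 e4→0 s4→1 s4→2 s5→3 s6→4  — peak 4.

4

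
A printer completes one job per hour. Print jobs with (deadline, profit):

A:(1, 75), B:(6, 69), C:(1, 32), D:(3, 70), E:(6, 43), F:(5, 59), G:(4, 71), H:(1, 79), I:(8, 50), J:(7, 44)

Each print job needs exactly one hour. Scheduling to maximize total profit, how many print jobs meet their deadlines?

Take jobs in profit order; each goes to the latest open slot no later than its deadline.
By profit: H(d1,79), A(d1,75), G(d4,71), D(d3,70), B(d6,69), F(d5,59), I(d8,50), J(d7,44), E(d6,43), C(d1,32)
H→slot 1; A skipped; G→slot 4; D→slot 3; B→slot 6; F→slot 5; I→slot 8; J→slot 7; E→slot 2; C skipped.
8 of 10 scheduled.

8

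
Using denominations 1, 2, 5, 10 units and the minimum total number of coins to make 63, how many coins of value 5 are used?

Greedy: take as many of the largest coin as possible, then repeat with the remainder.
63 = 6×10 + 1×2 + 1×1
Count of 5: 0

0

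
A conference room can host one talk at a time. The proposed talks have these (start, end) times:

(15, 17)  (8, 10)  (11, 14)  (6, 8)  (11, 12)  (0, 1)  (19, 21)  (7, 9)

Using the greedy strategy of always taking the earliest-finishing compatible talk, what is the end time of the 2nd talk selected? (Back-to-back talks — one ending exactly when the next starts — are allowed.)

8

Order by finish time; keep every interval that doesn't clash with the previous kept one.
By end time: (0,1), (6,8), (7,9), (8,10), (11,12), (11,14), (15,17), (19,21).
Pick (0,1); next start ≥ 1 → (6,8); next start ≥ 8 → (8,10); next start ≥ 10 → (11,12); next start ≥ 12 → (15,17); next start ≥ 17 → (19,21).
Selected: (0,1) (6,8) (8,10) (11,12) (15,17) (19,21)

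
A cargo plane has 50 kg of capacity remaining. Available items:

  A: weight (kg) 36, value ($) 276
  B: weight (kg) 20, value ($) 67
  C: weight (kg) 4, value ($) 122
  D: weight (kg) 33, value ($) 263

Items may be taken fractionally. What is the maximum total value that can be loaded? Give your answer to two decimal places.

484.67

Order: C (122/4=30.50) > D (263/33=7.97) > A (276/36=7.67) > B (67/20=3.35)
Fill: take C (4 @ 122) → take D (33 @ 263) → take 13/36 of A → 99.67; 50/50 used.
Total value = 484.67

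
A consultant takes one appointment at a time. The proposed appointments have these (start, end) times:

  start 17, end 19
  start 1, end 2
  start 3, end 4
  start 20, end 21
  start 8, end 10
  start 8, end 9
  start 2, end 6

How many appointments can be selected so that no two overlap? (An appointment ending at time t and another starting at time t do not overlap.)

By end time: (1,2), (3,4), (2,6), (8,9), (8,10), (17,19), (20,21).
Pick (1,2); next start ≥ 2 → (3,4); next start ≥ 4 → (8,9); next start ≥ 9 → (17,19); next start ≥ 19 → (20,21).
Selected 5 appointments.

5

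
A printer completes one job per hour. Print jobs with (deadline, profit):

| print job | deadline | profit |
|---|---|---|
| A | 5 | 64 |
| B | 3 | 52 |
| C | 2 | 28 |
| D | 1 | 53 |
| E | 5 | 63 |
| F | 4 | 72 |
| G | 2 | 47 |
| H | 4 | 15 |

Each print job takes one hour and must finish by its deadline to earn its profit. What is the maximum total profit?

Take jobs in profit order; each goes to the latest open slot no later than its deadline.
Profit order: F=72 A=64 E=63 D=53 B=52 G=47 C=28 H=15
Assign: F→slot 4, A→slot 5, E→slot 3, D→slot 1, B→slot 2, G skipped, C skipped, H skipped.
Slots: [1:D] [2:B] [3:E] [4:F] [5:A]
Profit = 53 + 52 + 63 + 72 + 64 = 304

304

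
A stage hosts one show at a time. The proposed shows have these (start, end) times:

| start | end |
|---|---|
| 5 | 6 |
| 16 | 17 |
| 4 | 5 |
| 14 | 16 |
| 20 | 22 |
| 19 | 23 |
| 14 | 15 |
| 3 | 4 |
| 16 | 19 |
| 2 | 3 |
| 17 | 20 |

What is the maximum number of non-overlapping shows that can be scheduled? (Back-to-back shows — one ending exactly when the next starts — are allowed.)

Order by finish time; keep every interval that doesn't clash with the previous kept one.
Sorted by end: (2,3)  (3,4)  (4,5)  (5,6)  (14,15)  (14,16)  (16,17)  (16,19)  (17,20)  (20,22)  (19,23)
take (2,3); take (3,4); take (4,5); take (5,6); take (14,15); skip (14,16); take (16,17); take (17,20); take (20,22).
Selected 8 shows.

8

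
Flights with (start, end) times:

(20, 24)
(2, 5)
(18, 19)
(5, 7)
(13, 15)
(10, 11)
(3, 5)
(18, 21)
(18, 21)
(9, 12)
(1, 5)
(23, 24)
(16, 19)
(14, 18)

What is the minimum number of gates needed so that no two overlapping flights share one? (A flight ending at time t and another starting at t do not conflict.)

Events (time:±→running): 1:+→1 2:+→2 3:+→3 5:-→2 5:-→1 5:-→0 5:+→1 7:-→0 9:+→1 10:+→2 11:-→1 12:-→0 13:+→1 14:+→2 15:-→1 16:+→2 18:-→1 18:+→2 18:+→3 18:+→4 … peak 4.

4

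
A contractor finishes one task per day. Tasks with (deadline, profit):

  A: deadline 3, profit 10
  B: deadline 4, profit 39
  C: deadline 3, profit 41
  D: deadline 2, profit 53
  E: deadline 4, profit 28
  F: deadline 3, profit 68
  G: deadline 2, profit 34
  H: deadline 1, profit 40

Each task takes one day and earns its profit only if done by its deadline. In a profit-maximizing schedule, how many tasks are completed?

Profit order: F=68 D=53 C=41 H=40 B=39 G=34 E=28 A=10
Assign: F→slot 3, D→slot 2, C→slot 1, H skipped, B→slot 4, G skipped, E skipped, A skipped.
Slots: [1:C] [2:D] [3:F] [4:B]
4 of 8 scheduled.

4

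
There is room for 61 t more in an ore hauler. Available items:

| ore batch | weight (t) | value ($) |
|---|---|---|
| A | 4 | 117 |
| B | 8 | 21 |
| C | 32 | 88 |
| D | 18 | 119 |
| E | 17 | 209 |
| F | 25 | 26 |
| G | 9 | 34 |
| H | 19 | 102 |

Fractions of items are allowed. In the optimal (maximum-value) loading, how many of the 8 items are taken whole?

Sort by value per unit weight and fill in that order.
Order: A (117/4=29.25) > E (209/17=12.29) > D (119/18=6.61) > H (102/19=5.37) > G (34/9=3.78) > C (88/32=2.75) > B (21/8=2.62) > F (26/25=1.04)
Fill: take A (4 @ 117) → take E (17 @ 209) → take D (18 @ 119) → take H (19 @ 102) → take 3/9 of G → 11.33; 61/61 used.
4 item(s) taken whole; one partial (take 3/9 of G).

4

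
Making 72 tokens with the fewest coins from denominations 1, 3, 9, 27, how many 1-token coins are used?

0

Greedy: take as many of the largest coin as possible, then repeat with the remainder.
72 = 2×27 + 2×9
Count of 1: 0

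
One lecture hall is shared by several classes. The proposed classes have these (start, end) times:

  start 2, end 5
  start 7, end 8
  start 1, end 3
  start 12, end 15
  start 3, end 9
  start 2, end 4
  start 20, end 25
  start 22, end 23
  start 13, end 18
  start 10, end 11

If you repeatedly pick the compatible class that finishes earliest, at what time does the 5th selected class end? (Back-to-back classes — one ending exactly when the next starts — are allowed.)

23

Sorted by end: (1,3)  (2,4)  (2,5)  (7,8)  (3,9)  (10,11)  (12,15)  (13,18)  (22,23)  (20,25)
take (1,3); skip (2,5); take (7,8); take (10,11); take (12,15); skip (13,18); take (22,23); skip (20,25).
Selected: (1,3) (7,8) (10,11) (12,15) (22,23)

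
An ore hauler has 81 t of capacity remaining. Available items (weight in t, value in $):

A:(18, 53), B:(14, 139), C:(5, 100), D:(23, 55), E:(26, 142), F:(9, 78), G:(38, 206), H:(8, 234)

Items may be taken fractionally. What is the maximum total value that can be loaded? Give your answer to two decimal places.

796.00

Sort by value per unit weight and fill in that order.
Order: H (234/8=29.25) > C (100/5=20.00) > B (139/14=9.93) > F (78/9=8.67) > E (142/26=5.46) > G (206/38=5.42) > A (53/18=2.94) > D (55/23=2.39)
Fill: take H (8 @ 234) → take C (5 @ 100) → take B (14 @ 139) → take F (9 @ 78) → take E (26 @ 142) → take 19/38 of G → 103.00; 81/81 used.
Total value = 796.00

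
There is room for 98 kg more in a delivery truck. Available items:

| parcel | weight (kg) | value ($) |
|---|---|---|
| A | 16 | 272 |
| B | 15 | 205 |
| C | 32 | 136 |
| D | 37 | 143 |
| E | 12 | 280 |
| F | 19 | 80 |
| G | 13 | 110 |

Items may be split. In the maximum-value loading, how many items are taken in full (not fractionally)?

5

Ratios (sorted): E 23.33, A 17.00, B 13.67, G 8.46, C 4.25, F 4.21, D 3.86
take E (12 @ 280); take A (16 @ 272); take B (15 @ 205); take G (13 @ 110); take C (32 @ 136); take 10/19 of F → 42.11. Capacity used 98/98.
5 item(s) taken whole; one partial (take 10/19 of F).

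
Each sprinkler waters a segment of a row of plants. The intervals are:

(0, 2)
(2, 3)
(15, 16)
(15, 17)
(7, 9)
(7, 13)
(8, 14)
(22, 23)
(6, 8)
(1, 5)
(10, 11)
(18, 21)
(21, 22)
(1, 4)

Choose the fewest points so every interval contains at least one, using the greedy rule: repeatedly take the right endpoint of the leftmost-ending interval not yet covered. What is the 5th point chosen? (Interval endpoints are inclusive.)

By right end: [0,2]  [2,3]  [1,4]  [1,5]  [6,8]  [7,9]  [10,11]  [7,13]  [8,14]  [15,16]  [15,17]  [18,21]  [21,22]  [22,23]
[0,2] uncovered → point at 2; [6,8] uncovered → point at 8; [10,11] uncovered → point at 11; [15,16] uncovered → point at 16; [18,21] uncovered → point at 21; [22,23] uncovered → point at 23.
Points: 2, 8, 11, 16, 21, 23 (6 total).

21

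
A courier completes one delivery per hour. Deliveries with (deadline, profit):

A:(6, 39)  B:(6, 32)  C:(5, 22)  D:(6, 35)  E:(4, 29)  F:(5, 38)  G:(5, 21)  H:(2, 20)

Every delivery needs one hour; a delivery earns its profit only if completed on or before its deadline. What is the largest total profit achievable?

195

Take jobs in profit order; each goes to the latest open slot no later than its deadline.
By profit: A(d6,39), F(d5,38), D(d6,35), B(d6,32), E(d4,29), C(d5,22), G(d5,21), H(d2,20)
A→slot 6; F→slot 5; D→slot 4; B→slot 3; E→slot 2; C→slot 1; G skipped; H skipped.
Profit = 22 + 29 + 32 + 35 + 38 + 39 = 195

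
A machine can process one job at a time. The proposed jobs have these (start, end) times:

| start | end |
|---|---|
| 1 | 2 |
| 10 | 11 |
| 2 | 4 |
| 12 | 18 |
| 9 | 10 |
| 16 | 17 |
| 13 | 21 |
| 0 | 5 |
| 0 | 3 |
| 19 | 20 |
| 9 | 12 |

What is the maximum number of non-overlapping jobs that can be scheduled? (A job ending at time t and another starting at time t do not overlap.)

6

Sorted by end: (1,2)  (0,3)  (2,4)  (0,5)  (9,10)  (10,11)  (9,12)  (16,17)  (12,18)  (19,20)  (13,21)
take (1,2); take (2,4); take (9,10); take (10,11); skip (9,12); take (16,17); skip (12,18); take (19,20); skip (13,21).
Selected 6 jobs.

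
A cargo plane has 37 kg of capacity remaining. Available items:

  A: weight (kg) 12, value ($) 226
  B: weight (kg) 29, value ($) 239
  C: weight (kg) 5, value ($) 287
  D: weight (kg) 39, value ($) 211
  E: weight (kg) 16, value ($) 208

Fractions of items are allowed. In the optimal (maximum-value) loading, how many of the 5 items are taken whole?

Sort by value per unit weight and fill in that order.
Order: C (287/5=57.40) > A (226/12=18.83) > E (208/16=13.00) > B (239/29=8.24) > D (211/39=5.41)
Fill: take C (5 @ 287) → take A (12 @ 226) → take E (16 @ 208) → take 4/29 of B → 32.97; 37/37 used.
3 item(s) taken whole; one partial (take 4/29 of B).

3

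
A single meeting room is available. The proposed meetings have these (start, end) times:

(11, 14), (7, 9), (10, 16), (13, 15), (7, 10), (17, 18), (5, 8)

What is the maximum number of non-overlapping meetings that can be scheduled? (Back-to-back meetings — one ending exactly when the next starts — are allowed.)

Sort by end time and greedily take each interval whose start is ≥ the last chosen end.
Sorted by end: (5,8)  (7,9)  (7,10)  (11,14)  (13,15)  (10,16)  (17,18)
take (5,8); take (11,14); skip (13,15); skip (10,16); take (17,18).
Selected 3 meetings.

3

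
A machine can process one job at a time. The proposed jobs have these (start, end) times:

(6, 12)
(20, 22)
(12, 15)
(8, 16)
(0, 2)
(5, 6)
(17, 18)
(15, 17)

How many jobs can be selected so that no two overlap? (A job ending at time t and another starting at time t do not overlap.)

7

Order by finish time; keep every interval that doesn't clash with the previous kept one.
By end time: (0,2), (5,6), (6,12), (12,15), (8,16), (15,17), (17,18), (20,22).
Pick (0,2); next start ≥ 2 → (5,6); next start ≥ 6 → (6,12); next start ≥ 12 → (12,15); next start ≥ 15 → (15,17); next start ≥ 17 → (17,18); next start ≥ 18 → (20,22).
Selected 7 jobs.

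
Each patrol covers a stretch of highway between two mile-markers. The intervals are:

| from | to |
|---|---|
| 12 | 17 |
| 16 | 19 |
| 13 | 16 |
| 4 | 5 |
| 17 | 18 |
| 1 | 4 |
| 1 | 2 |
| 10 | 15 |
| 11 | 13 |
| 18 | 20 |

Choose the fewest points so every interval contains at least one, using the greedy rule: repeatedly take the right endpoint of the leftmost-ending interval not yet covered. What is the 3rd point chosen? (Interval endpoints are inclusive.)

13

By right end: [1,2]  [1,4]  [4,5]  [11,13]  [10,15]  [13,16]  [12,17]  [17,18]  [16,19]  [18,20]
[1,2] uncovered → point at 2; [4,5] uncovered → point at 5; [11,13] uncovered → point at 13; [17,18] uncovered → point at 18.
Points: 2, 5, 13, 18 (4 total).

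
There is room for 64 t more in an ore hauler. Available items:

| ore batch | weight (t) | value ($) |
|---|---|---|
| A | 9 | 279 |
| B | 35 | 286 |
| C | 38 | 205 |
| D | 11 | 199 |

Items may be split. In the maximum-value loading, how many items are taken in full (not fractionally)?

Order: A (279/9=31.00) > D (199/11=18.09) > B (286/35=8.17) > C (205/38=5.39)
Fill: take A (9 @ 279) → take D (11 @ 199) → take B (35 @ 286) → take 9/38 of C → 48.55; 64/64 used.
3 item(s) taken whole; one partial (take 9/38 of C).

3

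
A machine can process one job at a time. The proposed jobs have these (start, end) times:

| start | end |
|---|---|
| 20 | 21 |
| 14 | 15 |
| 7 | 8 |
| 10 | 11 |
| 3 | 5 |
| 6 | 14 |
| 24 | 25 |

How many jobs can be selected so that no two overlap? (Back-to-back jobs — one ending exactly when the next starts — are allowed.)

Sorted by end: (3,5)  (7,8)  (10,11)  (6,14)  (14,15)  (20,21)  (24,25)
take (3,5); take (7,8); take (10,11); skip (6,14); take (14,15); take (20,21); take (24,25).
Selected 6 jobs.

6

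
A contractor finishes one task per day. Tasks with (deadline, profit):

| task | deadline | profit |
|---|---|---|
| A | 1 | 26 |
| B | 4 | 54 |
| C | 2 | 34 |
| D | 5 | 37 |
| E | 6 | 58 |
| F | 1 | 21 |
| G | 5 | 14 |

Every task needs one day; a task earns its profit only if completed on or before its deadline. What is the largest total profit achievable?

223

By profit: E(d6,58), B(d4,54), D(d5,37), C(d2,34), A(d1,26), F(d1,21), G(d5,14)
E→slot 6; B→slot 4; D→slot 5; C→slot 2; A→slot 1; F skipped; G→slot 3.
Profit = 26 + 34 + 14 + 54 + 37 + 58 = 223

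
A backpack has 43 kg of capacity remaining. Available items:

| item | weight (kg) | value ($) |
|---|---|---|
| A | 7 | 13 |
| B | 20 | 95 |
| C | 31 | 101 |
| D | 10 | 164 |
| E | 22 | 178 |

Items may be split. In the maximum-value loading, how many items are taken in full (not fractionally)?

2

Sort by value per unit weight and fill in that order.
Ratios (sorted): D 16.40, E 8.09, B 4.75, C 3.26, A 1.86
take D (10 @ 164); take E (22 @ 178); take 11/20 of B → 52.25. Capacity used 43/43.
2 item(s) taken whole; one partial (take 11/20 of B).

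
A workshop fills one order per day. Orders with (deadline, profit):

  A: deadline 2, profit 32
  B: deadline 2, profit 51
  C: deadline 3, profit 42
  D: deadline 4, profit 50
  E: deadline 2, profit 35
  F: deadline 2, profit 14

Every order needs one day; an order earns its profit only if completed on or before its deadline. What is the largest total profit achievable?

Profit order: B=51 D=50 C=42 E=35 A=32 F=14
Assign: B→slot 2, D→slot 4, C→slot 3, E→slot 1, A skipped, F skipped.
Slots: [1:E] [2:B] [3:C] [4:D]
Profit = 35 + 51 + 42 + 50 = 178

178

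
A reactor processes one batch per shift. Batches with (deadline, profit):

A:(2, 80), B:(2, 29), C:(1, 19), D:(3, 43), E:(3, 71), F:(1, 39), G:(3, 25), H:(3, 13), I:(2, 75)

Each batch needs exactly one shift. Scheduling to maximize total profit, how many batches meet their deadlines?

Profit order: A=80 I=75 E=71 D=43 F=39 B=29 G=25 C=19 H=13
Assign: A→slot 2, I→slot 1, E→slot 3, D skipped, F skipped, B skipped, G skipped, C skipped, H skipped.
Slots: [1:I] [2:A] [3:E]
3 of 9 scheduled.

3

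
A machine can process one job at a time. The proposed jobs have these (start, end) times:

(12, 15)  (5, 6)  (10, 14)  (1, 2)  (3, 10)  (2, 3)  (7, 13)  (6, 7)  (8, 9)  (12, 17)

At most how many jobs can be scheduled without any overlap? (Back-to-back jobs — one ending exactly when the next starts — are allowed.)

6

Greedy by earliest finish: after sorting by end time, pick each interval compatible with the last pick.
Sorted by end: (1,2)  (2,3)  (5,6)  (6,7)  (8,9)  (3,10)  (7,13)  (10,14)  (12,15)  (12,17)
take (1,2); take (2,3); take (5,6); take (6,7); take (8,9); take (10,14).
Selected 6 jobs.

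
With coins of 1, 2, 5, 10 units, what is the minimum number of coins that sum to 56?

56 = 5×10 + 1×5 + 1×1
Total coins = 5 + 1 + 1 = 7

7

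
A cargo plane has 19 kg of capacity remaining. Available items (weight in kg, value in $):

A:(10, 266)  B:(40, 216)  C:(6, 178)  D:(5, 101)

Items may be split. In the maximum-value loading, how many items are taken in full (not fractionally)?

2

Order: C (178/6=29.67) > A (266/10=26.60) > D (101/5=20.20) > B (216/40=5.40)
Fill: take C (6 @ 178) → take A (10 @ 266) → take 3/5 of D → 60.60; 19/19 used.
2 item(s) taken whole; one partial (take 3/5 of D).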